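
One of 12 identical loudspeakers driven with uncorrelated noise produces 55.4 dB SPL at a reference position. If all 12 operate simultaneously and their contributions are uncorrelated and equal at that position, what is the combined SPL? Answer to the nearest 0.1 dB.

66.2 dB SPL

12 equal incoherent sources raise the level by 10·log₁₀(12) = 10.79 dB.
L_total = 55.4 + 10.79 = 66.2 dB SPL.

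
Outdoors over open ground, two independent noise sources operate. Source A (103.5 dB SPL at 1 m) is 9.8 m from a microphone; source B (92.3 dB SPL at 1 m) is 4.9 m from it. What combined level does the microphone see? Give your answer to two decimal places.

84.83 dB SPL

At the listener: L_A = 103.5 − 20·log₁₀(9.8) = 83.675 dB; L_B = 92.3 − 20·log₁₀(4.9) = 78.496 dB.
Combined: 10·log₁₀(10^(83.675/10)+10^(78.496/10)) = 84.83 dB SPL.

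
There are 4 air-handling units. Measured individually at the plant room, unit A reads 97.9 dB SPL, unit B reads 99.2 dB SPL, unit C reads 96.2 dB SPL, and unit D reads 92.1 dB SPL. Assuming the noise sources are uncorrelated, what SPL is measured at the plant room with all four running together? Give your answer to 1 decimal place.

Add the sources as powers (linear), then convert back to dB:
L_total = 10·log₁₀(10^(97.9/10) + 10^(99.2/10) + 10^(96.2/10) + 10^(92.1/10)) = 10·log₁₀(20274000000) = 103.1 dB SPL.

103.1 dB SPL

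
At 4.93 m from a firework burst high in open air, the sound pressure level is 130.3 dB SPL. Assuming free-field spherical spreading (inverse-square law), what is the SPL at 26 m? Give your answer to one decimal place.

Inverse-square spreading gives ΔL = −20·log₁₀(d₂/d₁).
ΔL = −20·log₁₀(26/4.93) = -14.44 dB, so L₂ = 130.3 + (-14.44) = 115.9 dB SPL.

115.9 dB SPL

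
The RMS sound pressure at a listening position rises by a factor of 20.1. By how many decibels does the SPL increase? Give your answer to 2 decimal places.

Sound pressure is an amplitude quantity: ΔL = 20·log₁₀(p₂/p₁).
20·log₁₀(20.1) = 26.06 dB.

26.06 dB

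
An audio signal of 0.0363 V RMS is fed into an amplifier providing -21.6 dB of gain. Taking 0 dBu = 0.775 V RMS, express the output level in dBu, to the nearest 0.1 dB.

-48.2 dBu

Input level: 20·log₁₀(0.0363/0.775) = -26.59 dBu.
Output: -26.59 − 21.6 = -48.2 dBu.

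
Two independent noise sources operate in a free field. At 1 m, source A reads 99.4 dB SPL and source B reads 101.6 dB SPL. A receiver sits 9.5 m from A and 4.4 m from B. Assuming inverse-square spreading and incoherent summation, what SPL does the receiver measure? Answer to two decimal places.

At the listener: L_A = 99.4 − 20·log₁₀(9.5) = 79.846 dB; L_B = 101.6 − 20·log₁₀(4.4) = 88.731 dB.
Combined: 10·log₁₀(10^(79.846/10)+10^(88.731/10)) = 89.26 dB SPL.

89.26 dB SPL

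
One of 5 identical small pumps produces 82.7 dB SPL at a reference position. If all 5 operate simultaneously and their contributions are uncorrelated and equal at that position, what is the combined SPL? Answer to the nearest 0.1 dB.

5 equal incoherent sources raise the level by 10·log₁₀(5) = 6.99 dB.
L_total = 82.7 + 6.99 = 89.7 dB SPL.

89.7 dB SPL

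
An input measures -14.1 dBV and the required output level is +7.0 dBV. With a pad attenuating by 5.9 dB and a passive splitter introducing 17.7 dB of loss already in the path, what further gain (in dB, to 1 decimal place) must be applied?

The required make-up gain is the shortfall in the dB sum.
G = +7.0 − (-14.1) + 5.9 + 17.7 = 44.7 dB.

44.7 dB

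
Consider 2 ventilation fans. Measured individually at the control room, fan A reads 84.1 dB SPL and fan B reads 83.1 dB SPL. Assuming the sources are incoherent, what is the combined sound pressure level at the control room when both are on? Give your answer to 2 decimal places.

86.64 dB SPL

Add the sources as powers (linear), then convert back to dB:
L_total = 10·log₁₀(10^(84.1/10) + 10^(83.1/10)) = 10·log₁₀(461200000) = 86.64 dB SPL.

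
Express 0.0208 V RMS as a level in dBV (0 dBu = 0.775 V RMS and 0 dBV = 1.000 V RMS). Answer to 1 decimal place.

-33.6 dBV

dBV = 20·log₁₀(V / 1.000 V).
20·log₁₀(0.0208/1.000) = -33.6 dBV.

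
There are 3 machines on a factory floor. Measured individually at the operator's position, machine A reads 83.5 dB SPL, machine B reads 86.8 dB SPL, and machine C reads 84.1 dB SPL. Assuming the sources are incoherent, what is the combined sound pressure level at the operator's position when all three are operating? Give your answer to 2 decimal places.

Add the sources as powers (linear), then convert back to dB:
L_total = 10·log₁₀(10^(83.5/10) + 10^(86.8/10) + 10^(84.1/10)) = 10·log₁₀(959500000) = 89.82 dB SPL.

89.82 dB SPL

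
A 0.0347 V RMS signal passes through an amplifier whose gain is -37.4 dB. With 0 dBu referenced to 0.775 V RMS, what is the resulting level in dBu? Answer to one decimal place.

-64.4 dBu

Input level: 20·log₁₀(0.0347/0.775) = -26.98 dBu.
Output: -26.98 − 37.4 = -64.4 dBu.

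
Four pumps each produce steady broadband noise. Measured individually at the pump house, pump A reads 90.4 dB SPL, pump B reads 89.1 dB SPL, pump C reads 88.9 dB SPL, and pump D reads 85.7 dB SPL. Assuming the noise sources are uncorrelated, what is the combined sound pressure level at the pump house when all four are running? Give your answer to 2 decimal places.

Incoherent sources sum as intensities:
L_total = 10·log₁₀(10^(90.4/10) + 10^(89.1/10) + 10^(88.9/10) + 10^(85.7/10)) = 10·log₁₀(3057000000) = 94.85 dB SPL.

94.85 dB SPL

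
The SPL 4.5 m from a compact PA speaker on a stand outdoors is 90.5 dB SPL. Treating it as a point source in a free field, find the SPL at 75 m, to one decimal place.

66.1 dB SPL

Free-field point source: level drops by 20·log₁₀ of the distance ratio.
ΔL = −20·log₁₀(75/4.5) = -24.44 dB, so L₂ = 90.5 + (-24.44) = 66.1 dB SPL.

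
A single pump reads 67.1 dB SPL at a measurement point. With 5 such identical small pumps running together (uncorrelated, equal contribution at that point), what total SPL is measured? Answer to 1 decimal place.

74.1 dB SPL

5 equal incoherent sources raise the level by 10·log₁₀(5) = 6.99 dB.
L_total = 67.1 + 6.99 = 74.1 dB SPL.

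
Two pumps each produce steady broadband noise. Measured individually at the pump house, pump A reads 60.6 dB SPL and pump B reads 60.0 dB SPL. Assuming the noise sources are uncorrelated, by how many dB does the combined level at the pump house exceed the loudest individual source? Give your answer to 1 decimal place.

2.7 dB

Add the sources as powers (linear), then convert back to dB:
L_total = 10·log₁₀(10^(60.6/10) + 10^(60.0/10)) = 63.32 dB SPL.
Excess over the loudest (60.6 dB): 63.32 − 60.6 = 2.7 dB.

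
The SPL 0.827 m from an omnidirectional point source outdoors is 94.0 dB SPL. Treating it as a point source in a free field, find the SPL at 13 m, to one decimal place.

For a point source in a free field, ΔL = −20·log₁₀(d₂/d₁).
ΔL = −20·log₁₀(13/0.827) = -23.93 dB, so L₂ = 94.0 + (-23.93) = 70.1 dB SPL.

70.1 dB SPL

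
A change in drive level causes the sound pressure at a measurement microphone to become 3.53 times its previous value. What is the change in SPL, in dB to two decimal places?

SPL change from a pressure ratio uses the 20·log₁₀ form:
20·log₁₀(3.53) = 10.96 dB.

10.96 dB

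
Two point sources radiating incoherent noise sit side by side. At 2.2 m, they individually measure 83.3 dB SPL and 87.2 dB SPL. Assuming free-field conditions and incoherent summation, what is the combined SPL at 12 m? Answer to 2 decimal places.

Combined at 2.2 m: 10·log₁₀(10^(83.3/10)+10^(87.2/10)) = 88.684 dB SPL.
Then apply −20·log₁₀(12/2.2) = -14.735 dB → 73.95 dB SPL.

73.95 dB SPL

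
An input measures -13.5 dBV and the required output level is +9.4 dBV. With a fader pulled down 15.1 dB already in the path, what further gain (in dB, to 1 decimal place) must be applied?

The required make-up gain is the shortfall in the dB sum.
G = +9.4 − (-13.5) + 15.1 = 38.0 dB.

38.0 dB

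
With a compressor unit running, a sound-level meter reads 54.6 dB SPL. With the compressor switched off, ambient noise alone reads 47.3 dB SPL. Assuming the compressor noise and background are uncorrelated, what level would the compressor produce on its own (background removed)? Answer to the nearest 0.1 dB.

Remove the background by subtracting linear intensities:
L_src = 10·log₁₀(10^(54.6/10) − 10^(47.3/10)) = 10·log₁₀(234700) = 53.7 dB SPL.

53.7 dB SPL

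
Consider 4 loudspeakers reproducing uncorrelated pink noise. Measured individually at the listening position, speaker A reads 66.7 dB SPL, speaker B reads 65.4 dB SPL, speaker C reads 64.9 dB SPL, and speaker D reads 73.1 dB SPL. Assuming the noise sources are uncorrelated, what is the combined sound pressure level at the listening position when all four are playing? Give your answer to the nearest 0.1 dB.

75.0 dB SPL

Uncorrelated sources add in intensity (power), not in dB.
L_total = 10·log₁₀(10^(66.7/10) + 10^(65.4/10) + 10^(64.9/10) + 10^(73.1/10)) = 10·log₁₀(31650000) = 75.0 dB SPL.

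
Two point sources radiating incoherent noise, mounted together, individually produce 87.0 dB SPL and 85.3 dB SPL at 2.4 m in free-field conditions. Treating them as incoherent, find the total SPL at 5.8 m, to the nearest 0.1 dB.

81.6 dB SPL

Combined at 2.4 m: 10·log₁₀(10^(87.0/10)+10^(85.3/10)) = 89.24 dB SPL.
Then apply −20·log₁₀(5.8/2.4) = -7.66 dB → 81.6 dB SPL.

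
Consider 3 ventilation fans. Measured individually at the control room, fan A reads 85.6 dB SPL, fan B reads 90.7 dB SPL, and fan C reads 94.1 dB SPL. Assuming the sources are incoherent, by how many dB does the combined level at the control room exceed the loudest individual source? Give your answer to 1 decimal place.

Add the sources as powers (linear), then convert back to dB:
L_total = 10·log₁₀(10^(85.6/10) + 10^(90.7/10) + 10^(94.1/10)) = 96.14 dB SPL.
Excess over the loudest (94.1 dB): 96.14 − 94.1 = 2.0 dB.

2.0 dB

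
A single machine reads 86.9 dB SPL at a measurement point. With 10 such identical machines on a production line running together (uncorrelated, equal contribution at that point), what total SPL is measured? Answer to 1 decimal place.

96.9 dB SPL

10 equal incoherent sources raise the level by 10·log₁₀(10) = 10.00 dB.
L_total = 86.9 + 10.00 = 96.9 dB SPL.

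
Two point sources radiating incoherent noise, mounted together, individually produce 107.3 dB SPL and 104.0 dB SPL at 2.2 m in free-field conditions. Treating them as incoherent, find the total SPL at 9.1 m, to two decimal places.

96.63 dB SPL

Combined at 2.2 m: 10·log₁₀(10^(107.3/10)+10^(104.0/10)) = 108.966 dB SPL.
Then apply −20·log₁₀(9.1/2.2) = -12.332 dB → 96.63 dB SPL.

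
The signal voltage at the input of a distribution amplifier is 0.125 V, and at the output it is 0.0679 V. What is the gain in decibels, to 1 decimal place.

Voltage is an amplitude quantity, so gain = 20·log₁₀(V_out/V_in).
20·log₁₀(0.0679/0.125) = 20·log₁₀(0.5432) = -5.3 dB.

-5.3 dB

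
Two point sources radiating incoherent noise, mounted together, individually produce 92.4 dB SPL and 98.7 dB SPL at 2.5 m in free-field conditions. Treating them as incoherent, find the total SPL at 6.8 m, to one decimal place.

Combined at 2.5 m: 10·log₁₀(10^(92.4/10)+10^(98.7/10)) = 99.61 dB SPL.
Then apply −20·log₁₀(6.8/2.5) = -8.69 dB → 90.9 dB SPL.

90.9 dB SPL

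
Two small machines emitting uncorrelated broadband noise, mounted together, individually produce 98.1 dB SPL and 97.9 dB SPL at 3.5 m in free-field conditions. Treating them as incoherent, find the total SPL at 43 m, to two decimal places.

79.22 dB SPL

Combined at 3.5 m: 10·log₁₀(10^(98.1/10)+10^(97.9/10)) = 101.011 dB SPL.
Then apply −20·log₁₀(43/3.5) = -21.788 dB → 79.22 dB SPL.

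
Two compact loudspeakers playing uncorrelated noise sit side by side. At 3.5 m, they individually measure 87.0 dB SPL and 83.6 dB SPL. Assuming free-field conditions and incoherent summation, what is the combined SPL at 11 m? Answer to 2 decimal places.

78.69 dB SPL

Combined at 3.5 m: 10·log₁₀(10^(87.0/10)+10^(83.6/10)) = 88.635 dB SPL.
Then apply −20·log₁₀(11/3.5) = -9.946 dB → 78.69 dB SPL.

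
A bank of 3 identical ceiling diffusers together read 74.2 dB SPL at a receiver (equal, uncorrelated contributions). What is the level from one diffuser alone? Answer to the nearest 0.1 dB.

69.4 dB SPL

3 equal incoherent sources add 10·log₁₀(3) = 4.77 dB over one source.
L_one = 74.2 − 4.77 = 69.4 dB SPL.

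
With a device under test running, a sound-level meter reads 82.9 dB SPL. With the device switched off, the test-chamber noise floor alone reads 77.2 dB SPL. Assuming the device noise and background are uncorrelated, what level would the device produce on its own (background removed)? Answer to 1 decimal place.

81.5 dB SPL

Remove the background by subtracting linear intensities:
L_src = 10·log₁₀(10^(82.9/10) − 10^(77.2/10)) = 10·log₁₀(142500000) = 81.5 dB SPL.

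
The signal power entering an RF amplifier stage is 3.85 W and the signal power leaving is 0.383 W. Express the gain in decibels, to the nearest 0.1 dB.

-10.0 dB

Power ratio → dB uses the 10·log₁₀ form:
10·log₁₀(0.383/3.85) = 10·log₁₀(0.09948) = -10.0 dB.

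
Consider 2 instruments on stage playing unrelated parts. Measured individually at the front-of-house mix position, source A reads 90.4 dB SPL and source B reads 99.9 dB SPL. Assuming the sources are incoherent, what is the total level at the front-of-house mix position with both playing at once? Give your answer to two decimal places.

Add the sources as powers (linear), then convert back to dB:
L_total = 10·log₁₀(10^(90.4/10) + 10^(99.9/10)) = 10·log₁₀(10869000000) = 100.36 dB SPL.

100.36 dB SPL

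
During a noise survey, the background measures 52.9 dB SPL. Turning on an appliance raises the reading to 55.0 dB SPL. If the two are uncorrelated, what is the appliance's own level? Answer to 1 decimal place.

50.8 dB SPL

Remove the background by subtracting linear intensities:
L_src = 10·log₁₀(10^(55.0/10) − 10^(52.9/10)) = 10·log₁₀(121200) = 50.8 dB SPL.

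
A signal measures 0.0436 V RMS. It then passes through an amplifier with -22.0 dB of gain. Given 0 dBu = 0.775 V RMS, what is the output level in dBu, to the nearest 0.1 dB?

Input level: 20·log₁₀(0.0436/0.775) = -25.00 dBu.
Output: -25.00 − 22.0 = -47.0 dBu.

-47.0 dBu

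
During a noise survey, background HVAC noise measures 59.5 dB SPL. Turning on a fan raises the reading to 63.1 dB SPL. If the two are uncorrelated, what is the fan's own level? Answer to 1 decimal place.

Background correction is a power subtraction:
L_src = 10·log₁₀(10^(63.1/10) − 10^(59.5/10)) = 10·log₁₀(1150000) = 60.6 dB SPL.

60.6 dB SPL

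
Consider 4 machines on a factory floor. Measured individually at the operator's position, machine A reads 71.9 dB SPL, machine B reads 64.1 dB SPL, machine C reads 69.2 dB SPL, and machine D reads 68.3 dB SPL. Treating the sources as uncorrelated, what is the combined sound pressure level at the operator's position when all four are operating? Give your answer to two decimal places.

75.20 dB SPL

Add the sources as powers (linear), then convert back to dB:
L_total = 10·log₁₀(10^(71.9/10) + 10^(64.1/10) + 10^(69.2/10) + 10^(68.3/10)) = 10·log₁₀(33140000) = 75.20 dB SPL.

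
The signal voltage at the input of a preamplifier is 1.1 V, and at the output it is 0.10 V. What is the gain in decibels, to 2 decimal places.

Voltage is an amplitude quantity, so gain = 20·log₁₀(V_out/V_in).
20·log₁₀(0.10/1.1) = 20·log₁₀(0.09091) = -20.83 dB.

-20.83 dB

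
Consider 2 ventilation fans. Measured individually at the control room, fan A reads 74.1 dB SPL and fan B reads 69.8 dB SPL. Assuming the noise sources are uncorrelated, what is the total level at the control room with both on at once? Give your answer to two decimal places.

Incoherent sources sum as intensities:
L_total = 10·log₁₀(10^(74.1/10) + 10^(69.8/10)) = 10·log₁₀(35250000) = 75.47 dB SPL.

75.47 dB SPL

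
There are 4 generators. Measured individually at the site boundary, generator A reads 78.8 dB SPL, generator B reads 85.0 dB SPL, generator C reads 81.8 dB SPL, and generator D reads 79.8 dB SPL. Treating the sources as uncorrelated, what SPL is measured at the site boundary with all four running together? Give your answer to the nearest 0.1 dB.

88.1 dB SPL

Incoherent sources sum as intensities:
L_total = 10·log₁₀(10^(78.8/10) + 10^(85.0/10) + 10^(81.8/10) + 10^(79.8/10)) = 10·log₁₀(638900000) = 88.1 dB SPL.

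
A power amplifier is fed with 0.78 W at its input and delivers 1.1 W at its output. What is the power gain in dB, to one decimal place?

Power ratio → dB uses the 10·log₁₀ form:
10·log₁₀(1.1/0.78) = 10·log₁₀(1.410) = 1.5 dB.

1.5 dB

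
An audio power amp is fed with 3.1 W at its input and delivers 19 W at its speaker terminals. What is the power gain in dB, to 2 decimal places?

For a power ratio, dB = 10·log₁₀(P₂/P₁).
10·log₁₀(19/3.1) = 10·log₁₀(6.129) = 7.87 dB.

7.87 dB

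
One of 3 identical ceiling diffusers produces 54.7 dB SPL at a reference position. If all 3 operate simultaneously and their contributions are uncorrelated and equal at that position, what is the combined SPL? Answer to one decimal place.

59.5 dB SPL

3 equal incoherent sources raise the level by 10·log₁₀(3) = 4.77 dB.
L_total = 54.7 + 4.77 = 59.5 dB SPL.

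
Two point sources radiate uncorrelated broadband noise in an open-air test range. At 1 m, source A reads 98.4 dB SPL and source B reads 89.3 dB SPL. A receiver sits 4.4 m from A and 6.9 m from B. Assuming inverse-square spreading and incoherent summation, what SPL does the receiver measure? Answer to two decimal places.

At the listener: L_A = 98.4 − 20·log₁₀(4.4) = 85.531 dB; L_B = 89.3 − 20·log₁₀(6.9) = 72.523 dB.
Combined: 10·log₁₀(10^(85.531/10)+10^(72.523/10)) = 85.74 dB SPL.

85.74 dB SPL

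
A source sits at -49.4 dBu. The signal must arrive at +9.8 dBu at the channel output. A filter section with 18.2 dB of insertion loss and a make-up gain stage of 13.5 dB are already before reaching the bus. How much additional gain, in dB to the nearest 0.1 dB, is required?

The required make-up gain is the shortfall in the dB sum.
G = +9.8 − (-49.4) + 18.2 − 13.5 = 63.9 dB.

63.9 dB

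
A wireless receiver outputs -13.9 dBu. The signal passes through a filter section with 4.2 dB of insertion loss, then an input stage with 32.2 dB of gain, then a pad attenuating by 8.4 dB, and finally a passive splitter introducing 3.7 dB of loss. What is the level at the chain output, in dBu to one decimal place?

+2.0 dBu

In dB, series stages simply add:
-13.9 − 4.2 + 32.2 − 8.4 − 3.7 = +2.0 dBu.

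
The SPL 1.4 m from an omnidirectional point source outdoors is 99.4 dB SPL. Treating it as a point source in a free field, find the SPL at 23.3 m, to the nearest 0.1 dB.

75.0 dB SPL

For a point source in a free field, ΔL = −20·log₁₀(d₂/d₁).
ΔL = −20·log₁₀(23.3/1.4) = -24.42 dB, so L₂ = 99.4 + (-24.42) = 75.0 dB SPL.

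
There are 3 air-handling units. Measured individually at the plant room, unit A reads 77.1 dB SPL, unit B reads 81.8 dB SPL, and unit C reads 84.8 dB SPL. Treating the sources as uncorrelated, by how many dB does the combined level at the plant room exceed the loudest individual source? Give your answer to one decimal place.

2.2 dB

Add the sources as powers (linear), then convert back to dB:
L_total = 10·log₁₀(10^(77.1/10) + 10^(81.8/10) + 10^(84.8/10)) = 87.03 dB SPL.
Excess over the loudest (84.8 dB): 87.03 − 84.8 = 2.2 dB.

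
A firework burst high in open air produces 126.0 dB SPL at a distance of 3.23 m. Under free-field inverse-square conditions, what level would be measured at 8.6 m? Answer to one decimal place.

117.5 dB SPL

For a point source in a free field, ΔL = −20·log₁₀(d₂/d₁).
ΔL = −20·log₁₀(8.6/3.23) = -8.51 dB, so L₂ = 126.0 + (-8.51) = 117.5 dB SPL.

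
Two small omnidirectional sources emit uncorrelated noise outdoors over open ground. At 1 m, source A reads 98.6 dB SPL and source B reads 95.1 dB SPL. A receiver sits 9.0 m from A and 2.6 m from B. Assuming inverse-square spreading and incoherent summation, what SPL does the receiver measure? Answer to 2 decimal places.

87.54 dB SPL

At the listener: L_A = 98.6 − 20·log₁₀(9.0) = 79.515 dB; L_B = 95.1 − 20·log₁₀(2.6) = 86.801 dB.
Combined: 10·log₁₀(10^(79.515/10)+10^(86.801/10)) = 87.54 dB SPL.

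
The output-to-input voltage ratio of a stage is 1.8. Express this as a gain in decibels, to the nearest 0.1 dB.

Voltage is an amplitude quantity, so gain = 20·log₁₀(V_out/V_in).
20·log₁₀(1.8) = 5.1 dB.

5.1 dB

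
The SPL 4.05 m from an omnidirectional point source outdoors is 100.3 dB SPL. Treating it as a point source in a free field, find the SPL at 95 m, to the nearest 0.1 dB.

Inverse-square spreading gives ΔL = −20·log₁₀(d₂/d₁).
ΔL = −20·log₁₀(95/4.05) = -27.41 dB, so L₂ = 100.3 + (-27.41) = 72.9 dB SPL.

72.9 dB SPL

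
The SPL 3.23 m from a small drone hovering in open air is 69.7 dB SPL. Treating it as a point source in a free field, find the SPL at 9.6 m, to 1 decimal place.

60.2 dB SPL

Inverse-square spreading gives ΔL = −20·log₁₀(d₂/d₁).
ΔL = −20·log₁₀(9.6/3.23) = -9.46 dB, so L₂ = 69.7 + (-9.46) = 60.2 dB SPL.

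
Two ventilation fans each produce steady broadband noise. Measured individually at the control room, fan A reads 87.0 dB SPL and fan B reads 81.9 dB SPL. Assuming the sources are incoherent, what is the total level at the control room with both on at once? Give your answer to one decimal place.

Add the sources as powers (linear), then convert back to dB:
L_total = 10·log₁₀(10^(87.0/10) + 10^(81.9/10)) = 10·log₁₀(656100000) = 88.2 dB SPL.

88.2 dB SPL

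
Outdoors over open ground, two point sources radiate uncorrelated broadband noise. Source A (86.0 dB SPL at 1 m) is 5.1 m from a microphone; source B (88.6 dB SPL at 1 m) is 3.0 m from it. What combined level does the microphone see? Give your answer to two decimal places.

79.81 dB SPL

At the listener: L_A = 86.0 − 20·log₁₀(5.1) = 71.849 dB; L_B = 88.6 − 20·log₁₀(3.0) = 79.058 dB.
Combined: 10·log₁₀(10^(71.849/10)+10^(79.058/10)) = 79.81 dB SPL.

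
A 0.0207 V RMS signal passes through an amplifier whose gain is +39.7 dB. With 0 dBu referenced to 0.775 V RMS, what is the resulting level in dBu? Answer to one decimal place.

+8.2 dBu

Input level: 20·log₁₀(0.0207/0.775) = -31.47 dBu.
Output: -31.47 + 39.7 = +8.2 dBu.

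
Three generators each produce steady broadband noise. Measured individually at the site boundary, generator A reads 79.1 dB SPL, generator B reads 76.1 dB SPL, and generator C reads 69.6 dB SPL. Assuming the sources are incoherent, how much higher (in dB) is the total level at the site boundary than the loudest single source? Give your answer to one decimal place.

Uncorrelated sources add in intensity (power), not in dB.
L_total = 10·log₁₀(10^(79.1/10) + 10^(76.1/10) + 10^(69.6/10)) = 81.18 dB SPL.
Excess over the loudest (79.1 dB): 81.18 − 79.1 = 2.1 dB.

2.1 dB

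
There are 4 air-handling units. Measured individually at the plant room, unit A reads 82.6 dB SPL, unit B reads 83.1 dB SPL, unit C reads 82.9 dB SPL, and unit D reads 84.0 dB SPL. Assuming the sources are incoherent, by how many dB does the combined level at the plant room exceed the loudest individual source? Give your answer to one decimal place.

5.2 dB

Add the sources as powers (linear), then convert back to dB:
L_total = 10·log₁₀(10^(82.6/10) + 10^(83.1/10) + 10^(82.9/10) + 10^(84.0/10)) = 89.20 dB SPL.
Excess over the loudest (84.0 dB): 89.20 − 84.0 = 5.2 dB.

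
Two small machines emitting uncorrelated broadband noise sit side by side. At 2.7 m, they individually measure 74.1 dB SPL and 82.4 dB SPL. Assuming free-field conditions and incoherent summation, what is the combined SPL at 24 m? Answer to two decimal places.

Combined at 2.7 m: 10·log₁₀(10^(74.1/10)+10^(82.4/10)) = 82.999 dB SPL.
Then apply −20·log₁₀(24/2.7) = -18.977 dB → 64.02 dB SPL.

64.02 dB SPL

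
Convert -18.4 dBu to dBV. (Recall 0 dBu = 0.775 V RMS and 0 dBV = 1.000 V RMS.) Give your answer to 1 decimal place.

-20.6 dBV

The offset between the scales is 20·log₁₀(0.775/1.000) = −2.214 dB.
So dBV = -18.4 − 2.214 = -20.6 dBV.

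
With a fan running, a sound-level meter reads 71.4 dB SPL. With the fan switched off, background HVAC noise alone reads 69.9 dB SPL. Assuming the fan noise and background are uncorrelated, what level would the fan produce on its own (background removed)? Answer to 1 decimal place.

Subtract intensities: L_src = 10·log₁₀(10^(L_total/10) − 10^(L_bg/10)).
L_src = 10·log₁₀(10^(71.4/10) − 10^(69.9/10)) = 10·log₁₀(4031000) = 66.1 dB SPL.

66.1 dB SPL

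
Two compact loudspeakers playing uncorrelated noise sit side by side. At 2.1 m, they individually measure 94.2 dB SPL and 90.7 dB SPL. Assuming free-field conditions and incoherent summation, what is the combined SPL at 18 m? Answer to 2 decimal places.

77.14 dB SPL

Combined at 2.1 m: 10·log₁₀(10^(94.2/10)+10^(90.7/10)) = 95.804 dB SPL.
Then apply −20·log₁₀(18/2.1) = -18.661 dB → 77.14 dB SPL.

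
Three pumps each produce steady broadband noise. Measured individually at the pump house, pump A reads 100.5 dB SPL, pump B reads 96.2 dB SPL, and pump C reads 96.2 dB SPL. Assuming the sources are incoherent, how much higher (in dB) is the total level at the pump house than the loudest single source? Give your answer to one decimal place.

Uncorrelated sources add in intensity (power), not in dB.
L_total = 10·log₁₀(10^(100.5/10) + 10^(96.2/10) + 10^(96.2/10)) = 102.91 dB SPL.
Excess over the loudest (100.5 dB): 102.91 − 100.5 = 2.4 dB.

2.4 dB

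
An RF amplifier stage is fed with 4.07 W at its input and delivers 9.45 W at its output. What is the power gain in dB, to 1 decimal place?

Power is a power quantity, so gain = 10·log₁₀(P_out/P_in).
10·log₁₀(9.45/4.07) = 10·log₁₀(2.322) = 3.7 dB.

3.7 dB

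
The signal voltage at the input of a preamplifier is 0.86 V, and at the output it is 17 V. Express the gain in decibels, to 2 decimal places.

For a voltage ratio, dB = 20·log₁₀(V₂/V₁).
20·log₁₀(17/0.86) = 20·log₁₀(19.77) = 25.92 dB.

25.92 dB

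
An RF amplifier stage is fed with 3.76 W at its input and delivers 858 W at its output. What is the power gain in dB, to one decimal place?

For a power ratio, dB = 10·log₁₀(P₂/P₁).
10·log₁₀(858/3.76) = 10·log₁₀(228.2) = 23.6 dB.

23.6 dB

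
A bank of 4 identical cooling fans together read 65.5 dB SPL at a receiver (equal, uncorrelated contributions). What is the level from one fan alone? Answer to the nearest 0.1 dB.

4 equal incoherent sources add 10·log₁₀(4) = 6.02 dB over one source.
L_one = 65.5 − 6.02 = 59.5 dB SPL.

59.5 dB SPL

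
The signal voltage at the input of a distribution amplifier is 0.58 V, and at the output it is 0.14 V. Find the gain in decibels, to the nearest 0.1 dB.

For a voltage ratio, dB = 20·log₁₀(V₂/V₁).
20·log₁₀(0.14/0.58) = 20·log₁₀(0.2414) = -12.3 dB.

-12.3 dB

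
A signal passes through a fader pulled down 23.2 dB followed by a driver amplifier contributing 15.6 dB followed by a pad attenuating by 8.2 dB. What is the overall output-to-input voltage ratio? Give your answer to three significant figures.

0.162

Net gain = (−23.2) + 15.6 + (−8.2) = -15.8 dB.
Voltage ratio = 10^(-15.8/20) = 0.162.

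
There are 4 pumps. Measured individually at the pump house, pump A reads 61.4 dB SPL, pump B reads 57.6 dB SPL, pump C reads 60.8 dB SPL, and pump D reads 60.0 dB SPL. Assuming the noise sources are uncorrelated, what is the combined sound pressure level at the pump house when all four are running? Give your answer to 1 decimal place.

66.2 dB SPL

Uncorrelated sources add in intensity (power), not in dB.
L_total = 10·log₁₀(10^(61.4/10) + 10^(57.6/10) + 10^(60.8/10) + 10^(60.0/10)) = 10·log₁₀(4158000) = 66.2 dB SPL.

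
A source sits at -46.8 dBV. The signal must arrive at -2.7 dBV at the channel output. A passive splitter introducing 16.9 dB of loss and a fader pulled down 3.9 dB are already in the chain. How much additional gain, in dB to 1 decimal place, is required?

64.9 dB

The required make-up gain is the shortfall in the dB sum.
G = -2.7 − (-46.8) + 16.9 + 3.9 = 64.9 dB.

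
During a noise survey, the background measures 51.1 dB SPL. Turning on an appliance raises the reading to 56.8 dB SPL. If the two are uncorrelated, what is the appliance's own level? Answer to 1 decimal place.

55.4 dB SPL

Subtract intensities: L_src = 10·log₁₀(10^(L_total/10) − 10^(L_bg/10)).
L_src = 10·log₁₀(10^(56.8/10) − 10^(51.1/10)) = 10·log₁₀(349800) = 55.4 dB SPL.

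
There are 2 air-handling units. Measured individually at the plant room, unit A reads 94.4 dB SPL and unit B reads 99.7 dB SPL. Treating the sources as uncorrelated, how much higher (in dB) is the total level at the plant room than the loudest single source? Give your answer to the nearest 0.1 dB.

1.1 dB

Uncorrelated sources add in intensity (power), not in dB.
L_total = 10·log₁₀(10^(94.4/10) + 10^(99.7/10)) = 100.82 dB SPL.
Excess over the loudest (99.7 dB): 100.82 − 99.7 = 1.1 dB.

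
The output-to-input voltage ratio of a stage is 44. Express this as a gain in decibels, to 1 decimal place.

Voltage is an amplitude quantity, so gain = 20·log₁₀(V_out/V_in).
20·log₁₀(44) = 32.9 dB.

32.9 dB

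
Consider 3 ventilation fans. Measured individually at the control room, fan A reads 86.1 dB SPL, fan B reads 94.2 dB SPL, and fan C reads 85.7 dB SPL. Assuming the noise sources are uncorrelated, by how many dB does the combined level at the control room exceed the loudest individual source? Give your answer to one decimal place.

1.1 dB

Incoherent sources sum as intensities:
L_total = 10·log₁₀(10^(86.1/10) + 10^(94.2/10) + 10^(85.7/10)) = 95.33 dB SPL.
Excess over the loudest (94.2 dB): 95.33 − 94.2 = 1.1 dB.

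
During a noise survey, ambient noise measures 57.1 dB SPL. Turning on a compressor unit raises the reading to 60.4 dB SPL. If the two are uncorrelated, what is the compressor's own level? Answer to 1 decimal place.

Subtract intensities: L_src = 10·log₁₀(10^(L_total/10) − 10^(L_bg/10)).
L_src = 10·log₁₀(10^(60.4/10) − 10^(57.1/10)) = 10·log₁₀(583600) = 57.7 dB SPL.

57.7 dB SPL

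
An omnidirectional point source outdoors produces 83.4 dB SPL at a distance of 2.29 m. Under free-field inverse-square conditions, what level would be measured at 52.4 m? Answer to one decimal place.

56.2 dB SPL

Free-field point source: level drops by 20·log₁₀ of the distance ratio.
ΔL = −20·log₁₀(52.4/2.29) = -27.19 dB, so L₂ = 83.4 + (-27.19) = 56.2 dB SPL.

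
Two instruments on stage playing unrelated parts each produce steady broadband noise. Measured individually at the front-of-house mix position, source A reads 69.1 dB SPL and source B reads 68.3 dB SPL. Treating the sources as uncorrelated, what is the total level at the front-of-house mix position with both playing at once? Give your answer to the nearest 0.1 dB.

71.7 dB SPL

Uncorrelated sources add in intensity (power), not in dB.
L_total = 10·log₁₀(10^(69.1/10) + 10^(68.3/10)) = 10·log₁₀(14890000) = 71.7 dB SPL.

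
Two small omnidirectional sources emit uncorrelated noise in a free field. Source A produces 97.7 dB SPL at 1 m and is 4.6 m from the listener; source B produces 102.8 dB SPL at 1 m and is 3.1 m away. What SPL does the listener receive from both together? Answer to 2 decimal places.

93.54 dB SPL

At the listener: L_A = 97.7 − 20·log₁₀(4.6) = 84.445 dB; L_B = 102.8 − 20·log₁₀(3.1) = 92.973 dB.
Combined: 10·log₁₀(10^(84.445/10)+10^(92.973/10)) = 93.54 dB SPL.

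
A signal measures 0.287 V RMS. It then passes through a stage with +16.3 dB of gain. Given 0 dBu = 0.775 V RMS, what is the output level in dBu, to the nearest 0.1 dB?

+7.7 dBu

Input level: 20·log₁₀(0.287/0.775) = -8.63 dBu.
Output: -8.63 + 16.3 = +7.7 dBu.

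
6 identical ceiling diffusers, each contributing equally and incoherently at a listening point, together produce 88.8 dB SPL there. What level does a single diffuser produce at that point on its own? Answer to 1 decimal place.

6 equal incoherent sources add 10·log₁₀(6) = 7.78 dB over one source.
L_one = 88.8 − 7.78 = 81.0 dB SPL.

81.0 dB SPL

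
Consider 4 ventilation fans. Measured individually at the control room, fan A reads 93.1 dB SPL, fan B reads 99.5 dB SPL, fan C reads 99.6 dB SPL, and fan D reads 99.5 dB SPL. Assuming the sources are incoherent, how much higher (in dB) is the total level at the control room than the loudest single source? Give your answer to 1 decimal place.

5.0 dB

Add the sources as powers (linear), then convert back to dB:
L_total = 10·log₁₀(10^(93.1/10) + 10^(99.5/10) + 10^(99.6/10) + 10^(99.5/10)) = 104.62 dB SPL.
Excess over the loudest (99.6 dB): 104.62 − 99.6 = 5.0 dB.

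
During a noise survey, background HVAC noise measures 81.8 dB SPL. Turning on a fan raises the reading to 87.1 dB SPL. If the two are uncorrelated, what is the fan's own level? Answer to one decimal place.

85.6 dB SPL

Subtract intensities: L_src = 10·log₁₀(10^(L_total/10) − 10^(L_bg/10)).
L_src = 10·log₁₀(10^(87.1/10) − 10^(81.8/10)) = 10·log₁₀(361500000) = 85.6 dB SPL.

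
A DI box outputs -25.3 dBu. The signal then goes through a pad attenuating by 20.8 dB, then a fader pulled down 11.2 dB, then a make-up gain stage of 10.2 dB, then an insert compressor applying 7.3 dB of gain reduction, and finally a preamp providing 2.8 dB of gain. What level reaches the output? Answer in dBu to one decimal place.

Cascaded gains and losses add directly in dB.
-25.3 − 20.8 − 11.2 + 10.2 − 7.3 + 2.8 = -51.6 dBu.

-51.6 dBu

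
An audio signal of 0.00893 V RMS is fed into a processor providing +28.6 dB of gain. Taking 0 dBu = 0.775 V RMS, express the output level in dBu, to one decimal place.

-10.2 dBu

Input level: 20·log₁₀(0.00893/0.775) = -38.77 dBu.
Output: -38.77 + 28.6 = -10.2 dBu.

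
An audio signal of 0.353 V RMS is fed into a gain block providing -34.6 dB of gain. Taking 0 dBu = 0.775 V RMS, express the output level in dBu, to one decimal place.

-41.4 dBu

Input level: 20·log₁₀(0.353/0.775) = -6.83 dBu.
Output: -6.83 − 34.6 = -41.4 dBu.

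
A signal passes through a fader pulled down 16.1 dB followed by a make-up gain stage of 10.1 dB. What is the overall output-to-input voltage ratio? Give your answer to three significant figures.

0.501

Net gain = (−16.1) + 10.1 = -6.0 dB.
Voltage ratio = 10^(-6.0/20) = 0.501.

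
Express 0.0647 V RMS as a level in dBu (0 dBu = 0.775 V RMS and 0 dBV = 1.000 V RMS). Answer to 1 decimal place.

-21.6 dBu

dBu = 20·log₁₀(V / 0.775 V).
20·log₁₀(0.0647/0.775) = -21.6 dBu.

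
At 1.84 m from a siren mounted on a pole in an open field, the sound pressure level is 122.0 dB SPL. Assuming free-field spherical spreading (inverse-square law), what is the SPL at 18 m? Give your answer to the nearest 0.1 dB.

Inverse-square spreading gives ΔL = −20·log₁₀(d₂/d₁).
ΔL = −20·log₁₀(18/1.84) = -19.81 dB, so L₂ = 122.0 + (-19.81) = 102.2 dB SPL.

102.2 dB SPL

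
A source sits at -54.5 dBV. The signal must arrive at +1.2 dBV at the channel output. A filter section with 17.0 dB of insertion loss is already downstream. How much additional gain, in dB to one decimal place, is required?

The required make-up gain is the shortfall in the dB sum.
G = +1.2 − (-54.5) + 17.0 = 72.7 dB.

72.7 dB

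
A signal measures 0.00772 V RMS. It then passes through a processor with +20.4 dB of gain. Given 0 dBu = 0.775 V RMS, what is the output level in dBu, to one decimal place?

-19.6 dBu

Input level: 20·log₁₀(0.00772/0.775) = -40.03 dBu.
Output: -40.03 + 20.4 = -19.6 dBu.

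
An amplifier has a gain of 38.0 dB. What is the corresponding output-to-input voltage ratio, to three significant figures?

Voltage ratio = 10^(dB/20).
10^(38.0/20) = 10^(1.900) = 79.4.

79.4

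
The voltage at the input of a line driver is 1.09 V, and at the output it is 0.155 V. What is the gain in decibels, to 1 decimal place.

-16.9 dB

For a voltage ratio, dB = 20·log₁₀(V₂/V₁).
20·log₁₀(0.155/1.09) = 20·log₁₀(0.1422) = -16.9 dB.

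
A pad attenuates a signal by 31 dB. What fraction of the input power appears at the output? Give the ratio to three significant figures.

Power ratio = 10^(dB/10).
10^(-31/10) = 10^(-3.100) = 0.000794.

0.000794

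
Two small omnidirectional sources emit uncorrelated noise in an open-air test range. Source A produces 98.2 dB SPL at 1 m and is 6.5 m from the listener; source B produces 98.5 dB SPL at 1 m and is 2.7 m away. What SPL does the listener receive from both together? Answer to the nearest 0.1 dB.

At the listener: L_A = 98.2 − 20·log₁₀(6.5) = 81.94 dB; L_B = 98.5 − 20·log₁₀(2.7) = 89.87 dB.
Combined: 10·log₁₀(10^(81.94/10)+10^(89.87/10)) = 90.5 dB SPL.

90.5 dB SPL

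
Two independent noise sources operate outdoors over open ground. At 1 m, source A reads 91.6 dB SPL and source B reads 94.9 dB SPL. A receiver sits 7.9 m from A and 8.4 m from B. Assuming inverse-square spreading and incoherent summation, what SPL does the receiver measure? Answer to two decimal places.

78.26 dB SPL

At the listener: L_A = 91.6 − 20·log₁₀(7.9) = 73.647 dB; L_B = 94.9 − 20·log₁₀(8.4) = 76.414 dB.
Combined: 10·log₁₀(10^(73.647/10)+10^(76.414/10)) = 78.26 dB SPL.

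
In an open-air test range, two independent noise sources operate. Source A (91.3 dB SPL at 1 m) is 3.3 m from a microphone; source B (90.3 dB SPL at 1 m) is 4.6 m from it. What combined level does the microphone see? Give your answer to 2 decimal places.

At the listener: L_A = 91.3 − 20·log₁₀(3.3) = 80.930 dB; L_B = 90.3 − 20·log₁₀(4.6) = 77.045 dB.
Combined: 10·log₁₀(10^(80.930/10)+10^(77.045/10)) = 82.42 dB SPL.

82.42 dB SPL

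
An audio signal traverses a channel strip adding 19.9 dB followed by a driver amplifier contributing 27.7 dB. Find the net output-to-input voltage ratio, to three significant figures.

240

Net gain = 19.9 + 27.7 = 47.6 dB.
Voltage ratio = 10^(47.6/20) = 240.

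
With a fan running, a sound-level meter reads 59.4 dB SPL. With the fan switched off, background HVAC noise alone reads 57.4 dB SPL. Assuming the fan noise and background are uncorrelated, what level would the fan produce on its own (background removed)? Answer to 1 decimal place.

55.1 dB SPL

Subtract intensities: L_src = 10·log₁₀(10^(L_total/10) − 10^(L_bg/10)).
L_src = 10·log₁₀(10^(59.4/10) − 10^(57.4/10)) = 10·log₁₀(321400) = 55.1 dB SPL.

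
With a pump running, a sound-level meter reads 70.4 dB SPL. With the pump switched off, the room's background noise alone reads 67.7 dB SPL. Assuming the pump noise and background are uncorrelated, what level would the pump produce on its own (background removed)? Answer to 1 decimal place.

Background correction is a power subtraction:
L_src = 10·log₁₀(10^(70.4/10) − 10^(67.7/10)) = 10·log₁₀(5076000) = 67.1 dB SPL.

67.1 dB SPL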